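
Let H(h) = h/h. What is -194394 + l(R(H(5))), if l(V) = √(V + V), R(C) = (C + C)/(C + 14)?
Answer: -194394 + 2*√15/15 ≈ -1.9439e+5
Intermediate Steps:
H(h) = 1
R(C) = 2*C/(14 + C) (R(C) = (2*C)/(14 + C) = 2*C/(14 + C))
l(V) = √2*√V (l(V) = √(2*V) = √2*√V)
-194394 + l(R(H(5))) = -194394 + √2*√(2*1/(14 + 1)) = -194394 + √2*√(2*1/15) = -194394 + √2*√(2*1*(1/15)) = -194394 + √2*√(2/15) = -194394 + √2*(√30/15) = -194394 + 2*√15/15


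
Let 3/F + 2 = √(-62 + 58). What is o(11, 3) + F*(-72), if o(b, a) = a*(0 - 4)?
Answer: 42 + 54*I ≈ 42.0 + 54.0*I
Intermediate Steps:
o(b, a) = -4*a (o(b, a) = a*(-4) = -4*a)
F = 3*(-2 - 2*I)/8 (F = 3/(-2 + √(-62 + 58)) = 3/(-2 + √(-4)) = 3/(-2 + 2*I) = 3*((-2 - 2*I)/8) = 3*(-2 - 2*I)/8 ≈ -0.75 - 0.75*I)
o(11, 3) + F*(-72) = -4*3 + (-¾ - 3*I/4)*(-72) = -12 + (54 + 54*I) = 42 + 54*I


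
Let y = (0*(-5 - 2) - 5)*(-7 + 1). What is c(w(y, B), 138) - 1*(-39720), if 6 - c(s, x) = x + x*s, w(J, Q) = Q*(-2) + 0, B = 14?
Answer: 43452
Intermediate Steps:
y = 30 (y = (0*(-7) - 5)*(-6) = (0 - 5)*(-6) = -5*(-6) = 30)
w(J, Q) = -2*Q (w(J, Q) = -2*Q + 0 = -2*Q)
c(s, x) = 6 - x - s*x (c(s, x) = 6 - (x + x*s) = 6 - (x + s*x) = 6 + (-x - s*x) = 6 - x - s*x)
c(w(y, B), 138) - 1*(-39720) = (6 - 1*138 - 1*(-2*14)*138) - 1*(-39720) = (6 - 138 - 1*(-28)*138) + 39720 = (6 - 138 + 3864) + 39720 = 3732 + 39720 = 43452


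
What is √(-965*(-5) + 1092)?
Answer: √5917 ≈ 76.922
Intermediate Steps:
√(-965*(-5) + 1092) = √(4825 + 1092) = √5917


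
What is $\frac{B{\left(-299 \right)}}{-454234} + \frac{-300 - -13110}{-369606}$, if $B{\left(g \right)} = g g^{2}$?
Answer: $\frac{1645680319709}{27981268634} \approx 58.814$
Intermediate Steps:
$B{\left(g \right)} = g^{3}$
$\frac{B{\left(-299 \right)}}{-454234} + \frac{-300 - -13110}{-369606} = \frac{\left(-299\right)^{3}}{-454234} + \frac{-300 - -13110}{-369606} = \left(-26730899\right) \left(- \frac{1}{454234}\right) + \left(-300 + 13110\right) \left(- \frac{1}{369606}\right) = \frac{26730899}{454234} + 12810 \left(- \frac{1}{369606}\right) = \frac{26730899}{454234} - \frac{2135}{61601} = \frac{1645680319709}{27981268634}$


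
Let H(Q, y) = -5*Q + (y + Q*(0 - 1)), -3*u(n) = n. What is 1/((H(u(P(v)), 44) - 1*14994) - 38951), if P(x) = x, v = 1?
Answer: -1/53899 ≈ -1.8553e-5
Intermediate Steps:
u(n) = -n/3
H(Q, y) = y - 6*Q (H(Q, y) = -5*Q + (y + Q*(-1)) = -5*Q + (y - Q) = y - 6*Q)
1/((H(u(P(v)), 44) - 1*14994) - 38951) = 1/(((44 - (-2)) - 1*14994) - 38951) = 1/(((44 - 6*(-⅓)) - 14994) - 38951) = 1/(((44 + 2) - 14994) - 38951) = 1/((46 - 14994) - 38951) = 1/(-14948 - 38951) = 1/(-53899) = -1/53899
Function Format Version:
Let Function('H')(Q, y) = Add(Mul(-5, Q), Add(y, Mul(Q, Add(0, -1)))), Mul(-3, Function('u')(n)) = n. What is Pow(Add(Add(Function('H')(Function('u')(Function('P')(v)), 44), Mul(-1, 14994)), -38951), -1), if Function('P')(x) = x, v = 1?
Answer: Rational(-1, 53899) ≈ -1.8553e-5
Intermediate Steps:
Function('u')(n) = Mul(Rational(-1, 3), n)
Function('H')(Q, y) = Add(y, Mul(-6, Q)) (Function('H')(Q, y) = Add(Mul(-5, Q), Add(y, Mul(Q, -1))) = Add(Mul(-5, Q), Add(y, Mul(-1, Q))) = Add(y, Mul(-6, Q)))
Pow(Add(Add(Function('H')(Function('u')(Function('P')(v)), 44), Mul(-1, 14994)), -38951), -1) = Pow(Add(Add(Add(44, Mul(-6, Mul(Rational(-1, 3), 1))), Mul(-1, 14994)), -38951), -1) = Pow(Add(Add(Add(44, Mul(-6, Rational(-1, 3))), -14994), -38951), -1) = Pow(Add(Add(Add(44, 2), -14994), -38951), -1) = Pow(Add(Add(46, -14994), -38951), -1) = Pow(Add(-14948, -38951), -1) = Pow(-53899, -1) = Rational(-1, 53899)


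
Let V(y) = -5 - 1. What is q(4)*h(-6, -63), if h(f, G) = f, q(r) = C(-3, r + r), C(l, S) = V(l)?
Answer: 36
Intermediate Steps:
V(y) = -6
C(l, S) = -6
q(r) = -6
q(4)*h(-6, -63) = -6*(-6) = 36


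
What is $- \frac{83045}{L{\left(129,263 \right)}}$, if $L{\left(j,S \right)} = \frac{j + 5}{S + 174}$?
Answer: $- \frac{36290665}{134} \approx -2.7083 \cdot 10^{5}$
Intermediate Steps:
$L{\left(j,S \right)} = \frac{5 + j}{174 + S}$
$- \frac{83045}{L{\left(129,263 \right)}} = - \frac{83045}{\frac{1}{174 + 263} \left(5 + 129\right)} = - \frac{83045}{\frac{1}{437} \cdot 134} = - \frac{83045}{\frac{134}{437}} = \left(-83045\right) \frac{437}{134} = - \frac{36290665}{134}$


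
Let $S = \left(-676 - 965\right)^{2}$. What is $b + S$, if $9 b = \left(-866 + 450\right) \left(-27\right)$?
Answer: $2694129$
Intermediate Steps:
$b = 1248$ ($b = \frac{\left(-866 + 450\right) \left(-27\right)}{9} = \frac{\left(-416\right) \left(-27\right)}{9} = \frac{1}{9} \cdot 11232 = 1248$)
$S = 2692881$ ($S = \left(-1641\right)^{2} = 2692881$)
$b + S = 1248 + 2692881 = 2694129$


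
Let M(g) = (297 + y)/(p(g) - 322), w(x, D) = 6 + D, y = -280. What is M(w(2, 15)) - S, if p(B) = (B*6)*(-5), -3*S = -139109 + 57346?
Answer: -4578731/168 ≈ -27254.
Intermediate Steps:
S = 81763/3 (S = -(-139109 + 57346)/3 = -⅓*(-81763) = 81763/3 ≈ 27254.)
p(B) = -30*B (p(B) = (6*B)*(-5) = -30*B)
M(g) = 17/(-322 - 30*g) (M(g) = (297 - 280)/(-30*g - 322) = 17/(-322 - 30*g))
M(w(2, 15)) - S = -17/(322 + 30*(6 + 15)) - 1*81763/3 = -17/(322 + 30*21) - 81763/3 = -17/(322 + 630) - 81763/3 = -17/952 - 81763/3 = -17*1/952 - 81763/3 = -1/56 - 81763/3 = -4578731/168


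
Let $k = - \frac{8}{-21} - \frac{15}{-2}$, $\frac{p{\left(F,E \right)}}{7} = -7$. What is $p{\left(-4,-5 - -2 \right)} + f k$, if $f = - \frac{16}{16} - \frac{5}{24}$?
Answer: $- \frac{58991}{1008} \approx -58.523$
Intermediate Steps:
$p{\left(F,E \right)} = -49$ ($p{\left(F,E \right)} = 7 \left(-7\right) = -49$)
$f = - \frac{29}{24}$ ($f = \left(-16\right) \frac{1}{16} - \frac{5}{24} = -1 - \frac{5}{24} = - \frac{29}{24} \approx -1.2083$)
$k = \frac{331}{42}$ ($k = \left(-8\right) \left(- \frac{1}{21}\right) - - \frac{15}{2} = \frac{8}{21} + \frac{15}{2} = \frac{331}{42} \approx 7.881$)
$p{\left(-4,-5 - -2 \right)} + f k = -49 - \frac{9599}{1008} = - \frac{58991}{1008}$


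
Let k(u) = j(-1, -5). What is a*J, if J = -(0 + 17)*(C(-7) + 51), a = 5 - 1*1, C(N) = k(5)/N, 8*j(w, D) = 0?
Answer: -3468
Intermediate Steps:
j(w, D) = 0 (j(w, D) = (⅛)*0 = 0)
k(u) = 0
C(N) = 0 (C(N) = 0/N = 0)
a = 4 (a = 5 - 1 = 4)
J = -867 (J = -(0 + 17)*(0 + 51) = -17*51 = -1*867 = -867)
a*J = 4*(-867) = -3468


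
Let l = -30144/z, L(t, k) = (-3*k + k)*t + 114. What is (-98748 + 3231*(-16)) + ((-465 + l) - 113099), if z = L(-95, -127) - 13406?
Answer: -1646612872/6237 ≈ -2.6401e+5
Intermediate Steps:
L(t, k) = 114 - 2*k*t (L(t, k) = (-2*k)*t + 114 = -2*k*t + 114 = 114 - 2*k*t)
z = -37422 (z = (114 - 2*(-127)*(-95)) - 13406 = (114 - 24130) - 13406 = -24016 - 13406 = -37422)
l = 5024/6237 (l = -30144/(-37422) = -30144*(-1/37422) = 5024/6237 ≈ 0.80552)
(-98748 + 3231*(-16)) + ((-465 + l) - 113099) = (-98748 + 3231*(-16)) + ((-465 + 5024/6237) - 113099) = (-98748 - 51696) + (-2895181/6237 - 113099) = -150444 - 708293644/6237 = -1646612872/6237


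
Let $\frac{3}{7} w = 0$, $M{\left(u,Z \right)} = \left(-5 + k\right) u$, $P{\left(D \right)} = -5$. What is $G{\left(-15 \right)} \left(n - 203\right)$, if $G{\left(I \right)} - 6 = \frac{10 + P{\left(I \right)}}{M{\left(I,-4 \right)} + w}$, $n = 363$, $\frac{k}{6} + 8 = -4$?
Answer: $\frac{221920}{231} \approx 960.69$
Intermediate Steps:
$k = -72$ ($k = -48 + 6 \left(-4\right) = -48 - 24 = -72$)
$M{\left(u,Z \right)} = - 77 u$ ($M{\left(u,Z \right)} = \left(-5 - 72\right) u = - 77 u$)
$w = 0$ ($w = \frac{7}{3} \cdot 0 = 0$)
$G{\left(I \right)} = 6 - \frac{5}{77 I}$ ($G{\left(I \right)} = 6 + \frac{10 - 5}{- 77 I + 0} = 6 + \frac{5}{\left(-77\right) I} = 6 + 5 \left(- \frac{1}{77 I}\right) = 6 - \frac{5}{77 I}$)
$G{\left(-15 \right)} \left(n - 203\right) = \left(6 - \frac{5}{77 \left(-15\right)}\right) \left(363 - 203\right) = \left(6 - - \frac{1}{231}\right) 160 = \left(6 + \frac{1}{231}\right) 160 = \frac{1387}{231} \cdot 160 = \frac{221920}{231}$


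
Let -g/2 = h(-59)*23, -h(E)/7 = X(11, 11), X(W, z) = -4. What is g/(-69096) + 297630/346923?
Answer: 97277219/110976813 ≈ 0.87655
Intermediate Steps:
h(E) = 28 (h(E) = -7*(-4) = 28)
g = -1288 (g = -56*23 = -2*644 = -1288)
g/(-69096) + 297630/346923 = -1288/(-69096) + 297630/346923 = -1288*(-1/69096) + 297630*(1/346923) = 161/8637 + 33070/38547 = 97277219/110976813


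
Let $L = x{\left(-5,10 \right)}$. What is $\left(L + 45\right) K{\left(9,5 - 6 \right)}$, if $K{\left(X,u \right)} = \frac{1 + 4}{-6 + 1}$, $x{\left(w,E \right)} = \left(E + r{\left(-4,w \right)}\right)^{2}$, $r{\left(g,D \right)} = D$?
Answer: $-70$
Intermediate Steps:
$x{\left(w,E \right)} = \left(E + w\right)^{2}$
$K{\left(X,u \right)} = -1$ ($K{\left(X,u \right)} = \frac{5}{-5} = 5 \left(- \frac{1}{5}\right) = -1$)
$L = 25$ ($L = \left(10 - 5\right)^{2} = 5^{2} = 25$)
$\left(L + 45\right) K{\left(9,5 - 6 \right)} = \left(25 + 45\right) \left(-1\right) = 70 \left(-1\right) = -70$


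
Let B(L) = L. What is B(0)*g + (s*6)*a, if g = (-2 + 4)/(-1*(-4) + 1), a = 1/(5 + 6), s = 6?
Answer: 36/11 ≈ 3.2727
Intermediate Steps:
a = 1/11 ≈ 0.090909
g = 2/5 (g = 2/(4 + 1) = 2/5 ≈ 0.40000)
B(0)*g + (s*6)*a = 0*(2/5) + (6*6)*(1/11) = 0 + 36*(1/11) = 0 + 36/11 = 36/11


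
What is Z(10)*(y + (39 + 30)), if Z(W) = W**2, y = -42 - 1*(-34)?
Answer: 6100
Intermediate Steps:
y = -8 (y = -42 + 34 = -8)
Z(10)*(y + (39 + 30)) = 10**2*(-8 + (39 + 30)) = 100*(-8 + 69) = 100*61 = 6100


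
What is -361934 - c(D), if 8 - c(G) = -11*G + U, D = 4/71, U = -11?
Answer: -25698707/71 ≈ -3.6195e+5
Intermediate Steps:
D = 4/71 (D = (1/71)*4 = 4/71 ≈ 0.056338)
c(G) = 19 + 11*G (c(G) = 8 - (-11*G - 11) = 8 - (-11 - 11*G) = 8 + (11 + 11*G) = 19 + 11*G)
-361934 - c(D) = -361934 - (19 + 11*(4/71)) = -361934 - (19 + 44/71) = -361934 - 1*1393/71 = -361934 - 1393/71 = -25698707/71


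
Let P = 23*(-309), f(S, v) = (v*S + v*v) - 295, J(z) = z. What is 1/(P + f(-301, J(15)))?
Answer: -1/11692 ≈ -8.5529e-5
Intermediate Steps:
f(S, v) = -295 + v² + S*v (f(S, v) = (S*v + v²) - 295 = (v² + S*v) - 295 = -295 + v² + S*v)
P = -7107
1/(P + f(-301, J(15))) = 1/(-7107 + (-295 + 15² - 301*15)) = 1/(-7107 + (-295 + 225 - 4515)) = 1/(-7107 - 4585) = 1/(-11692) = -1/11692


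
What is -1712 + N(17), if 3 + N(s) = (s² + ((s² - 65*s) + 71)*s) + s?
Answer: -14074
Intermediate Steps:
N(s) = -3 + s + s² + s*(71 + s² - 65*s) (N(s) = -3 + ((s² + ((s² - 65*s) + 71)*s) + s) = -3 + ((s² + (71 + s² - 65*s)*s) + s) = -3 + ((s² + s*(71 + s² - 65*s)) + s) = -3 + (s + s² + s*(71 + s² - 65*s)) = -3 + s + s² + s*(71 + s² - 65*s))
-1712 + N(17) = -1712 + (-3 + 17³ - 64*17² + 72*17) = -1712 + (-3 + 4913 - 64*289 + 1224) = -1712 + (-3 + 4913 - 18496 + 1224) = -1712 - 12362 = -14074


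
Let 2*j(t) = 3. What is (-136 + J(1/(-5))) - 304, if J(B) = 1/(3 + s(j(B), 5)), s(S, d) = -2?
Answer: -439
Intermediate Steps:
j(t) = 3/2 (j(t) = (½)*3 = 3/2)
J(B) = 1 (J(B) = 1/(3 - 2) = 1/1 = 1)
(-136 + J(1/(-5))) - 304 = (-136 + 1) - 304 = -135 - 304 = -439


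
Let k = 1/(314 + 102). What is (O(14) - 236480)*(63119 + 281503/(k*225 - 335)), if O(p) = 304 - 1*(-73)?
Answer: -2045822299364151/139135 ≈ -1.4704e+10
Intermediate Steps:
O(p) = 377 (O(p) = 304 + 73 = 377)
k = 1/416 ≈ 0.0024038
(O(14) - 236480)*(63119 + 281503/(k*225 - 335)) = (377 - 236480)*(63119 + 281503/((1/416)*225 - 335)) = -236103*(63119 + 281503/(225/416 - 335)) = -236103*(63119 + 281503/(-139135/416)) = -236103*(63119 + 281503*(-416/139135)) = -236103*(63119 - 117105248/139135) = -236103*8664956817/139135 = -2045822299364151/139135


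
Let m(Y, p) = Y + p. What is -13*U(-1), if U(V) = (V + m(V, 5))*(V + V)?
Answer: 78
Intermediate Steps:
U(V) = 2*V*(5 + 2*V) (U(V) = (V + (V + 5))*(V + V) = (V + (5 + V))*(2*V) = (5 + 2*V)*(2*V) = 2*V*(5 + 2*V))
-13*U(-1) = -26*(-1)*(5 + 2*(-1)) = -26*(-1)*(5 - 2) = -26*(-1)*3 = -13*(-6) = 78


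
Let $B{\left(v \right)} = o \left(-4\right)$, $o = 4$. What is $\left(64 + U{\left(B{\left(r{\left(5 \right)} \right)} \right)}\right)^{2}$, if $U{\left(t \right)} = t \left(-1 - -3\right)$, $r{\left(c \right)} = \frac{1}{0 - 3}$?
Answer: $1024$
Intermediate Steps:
$r{\left(c \right)} = - \frac{1}{3}$ ($r{\left(c \right)} = \frac{1}{-3} = - \frac{1}{3}$)
$B{\left(v \right)} = -16$ ($B{\left(v \right)} = 4 \left(-4\right) = -16$)
$U{\left(t \right)} = 2 t$ ($U{\left(t \right)} = t \left(-1 + 3\right) = t 2 = 2 t$)
$\left(64 + U{\left(B{\left(r{\left(5 \right)} \right)} \right)}\right)^{2} = \left(64 + 2 \left(-16\right)\right)^{2} = \left(64 - 32\right)^{2} = 32^{2} = 1024$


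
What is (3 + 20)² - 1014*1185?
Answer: -1201061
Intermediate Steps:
(3 + 20)² - 1014*1185 = 23² - 1201590 = 529 - 1201590 = -1201061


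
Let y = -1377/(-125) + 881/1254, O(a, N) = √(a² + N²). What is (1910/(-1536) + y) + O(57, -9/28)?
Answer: 210171649/20064000 + 3*√283033/28 ≈ 67.476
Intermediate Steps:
O(a, N) = √(N² + a²)
y = 1836883/156750 (y = -1377*(-1/125) + 881*(1/1254) = 1377/125 + 881/1254 = 1836883/156750 ≈ 11.719)
(1910/(-1536) + y) + O(57, -9/28) = (1910/(-1536) + 1836883/156750) + √((-9/28)² + 57²) = (1910*(-1/1536) + 1836883/156750) + √((-9*1/28)² + 3249) = (-955/768 + 1836883/156750) + √((-9/28)² + 3249) = 210171649/20064000 + √(81/784 + 3249) = 210171649/20064000 + √(2547297/784) = 210171649/20064000 + 3*√283033/28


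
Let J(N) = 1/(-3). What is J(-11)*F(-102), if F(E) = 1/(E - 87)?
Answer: 1/567 ≈ 0.0017637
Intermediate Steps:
F(E) = 1/(-87 + E)
J(N) = -1/3
J(-11)*F(-102) = -1/(3*(-87 - 102)) = -1/3/(-189) = -1/3*(-1/189) = 1/567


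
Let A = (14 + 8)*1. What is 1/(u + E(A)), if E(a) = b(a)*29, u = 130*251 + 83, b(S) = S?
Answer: 1/33351 ≈ 2.9984e-5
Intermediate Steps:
u = 32713 (u = 32630 + 83 = 32713)
A = 22 (A = 22*1 = 22)
E(a) = 29*a (E(a) = a*29 = 29*a)
1/(u + E(A)) = 1/(32713 + 29*22) = 1/(32713 + 638) = 1/33351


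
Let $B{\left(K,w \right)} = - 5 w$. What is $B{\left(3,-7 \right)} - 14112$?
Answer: $-14077$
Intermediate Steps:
$B{\left(3,-7 \right)} - 14112 = \left(-5\right) \left(-7\right) - 14112 = 35 - 14112 = -14077$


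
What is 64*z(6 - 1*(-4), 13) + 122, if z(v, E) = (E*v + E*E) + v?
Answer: 19898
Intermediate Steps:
z(v, E) = v + E**2 + E*v (z(v, E) = (E*v + E**2) + v = (E**2 + E*v) + v = v + E**2 + E*v)
64*z(6 - 1*(-4), 13) + 122 = 64*((6 - 1*(-4)) + 13**2 + 13*(6 - 1*(-4))) + 122 = 64*((6 + 4) + 169 + 13*(6 + 4)) + 122 = 64*(10 + 169 + 13*10) + 122 = 64*(10 + 169 + 130) + 122 = 64*309 + 122 = 19776 + 122 = 19898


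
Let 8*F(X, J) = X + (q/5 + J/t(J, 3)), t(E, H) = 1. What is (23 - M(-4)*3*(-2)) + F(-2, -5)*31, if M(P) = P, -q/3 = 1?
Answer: -609/20 ≈ -30.450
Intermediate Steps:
q = -3 (q = -3*1 = -3)
F(X, J) = -3/40 + J/8 + X/8 (F(X, J) = (X + (-3/5 + J/1))/8 = (X + (-3*⅕ + J*1))/8 = (X + (-⅗ + J))/8 = (-⅗ + J + X)/8 = -3/40 + J/8 + X/8)
(23 - M(-4)*3*(-2)) + F(-2, -5)*31 = (23 - (-4*3)*(-2)) + (-3/40 + (⅛)*(-5) + (⅛)*(-2))*31 = (23 - (-12)*(-2)) + (-3/40 - 5/8 - ¼)*31 = (23 - 1*24) - 19/20*31 = (23 - 24) - 589/20 = -1 - 589/20 = -609/20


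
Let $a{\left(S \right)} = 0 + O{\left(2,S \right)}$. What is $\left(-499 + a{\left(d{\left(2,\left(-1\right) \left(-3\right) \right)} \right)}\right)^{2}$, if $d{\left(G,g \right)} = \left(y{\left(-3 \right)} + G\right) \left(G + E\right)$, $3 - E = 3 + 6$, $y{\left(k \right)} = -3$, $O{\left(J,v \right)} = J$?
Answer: $247009$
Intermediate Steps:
$E = -6$ ($E = 3 - \left(3 + 6\right) = 3 - 9 = -6$)
$d{\left(G,g \right)} = \left(-6 + G\right) \left(-3 + G\right)$ ($d{\left(G,g \right)} = \left(-3 + G\right) \left(G - 6\right) = \left(-3 + G\right) \left(-6 + G\right) = \left(-6 + G\right) \left(-3 + G\right)$)
$a{\left(S \right)} = 2$ ($a{\left(S \right)} = 0 + 2 = 2$)
$\left(-499 + a{\left(d{\left(2,\left(-1\right) \left(-3\right) \right)} \right)}\right)^{2} = \left(-499 + 2\right)^{2} = \left(-497\right)^{2} = 247009$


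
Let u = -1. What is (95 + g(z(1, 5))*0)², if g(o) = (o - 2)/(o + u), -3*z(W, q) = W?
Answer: 9025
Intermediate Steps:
z(W, q) = -W/3
g(o) = (-2 + o)/(-1 + o) (g(o) = (o - 2)/(o - 1) = (-2 + o)/(-1 + o))
(95 + g(z(1, 5))*0)² = (95 + ((-2 - ⅓*1)/(-1 - ⅓*1))*0)² = (95 + ((-2 - ⅓)/(-1 - ⅓))*0)² = (95 + (-7/3/(-4/3))*0)² = (95 - ¾*(-7/3)*0)² = (95 + (7/4)*0)² = (95 + 0)² = 95² = 9025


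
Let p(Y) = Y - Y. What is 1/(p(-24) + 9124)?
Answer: 1/9124 ≈ 0.00010960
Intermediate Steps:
p(Y) = 0
1/(p(-24) + 9124) = 1/(0 + 9124) = 1/9124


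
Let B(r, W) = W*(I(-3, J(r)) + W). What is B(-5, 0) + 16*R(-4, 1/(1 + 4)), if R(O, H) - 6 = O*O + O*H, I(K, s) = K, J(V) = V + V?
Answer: 1696/5 ≈ 339.20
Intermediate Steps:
J(V) = 2*V
B(r, W) = W*(-3 + W)
R(O, H) = 6 + O² + H*O (R(O, H) = 6 + (O*O + O*H) = 6 + (O² + H*O) = 6 + O² + H*O)
B(-5, 0) + 16*R(-4, 1/(1 + 4)) = 0*(-3 + 0) + 16*(6 + (-4)² - 4/(1 + 4)) = 0*(-3) + 16*(6 + 16 - 4/5) = 0 + 16*(6 + 16 + (⅕)*(-4)) = 0 + 16*(6 + 16 - ⅘) = 0 + 16*(106/5) = 0 + 1696/5 = 1696/5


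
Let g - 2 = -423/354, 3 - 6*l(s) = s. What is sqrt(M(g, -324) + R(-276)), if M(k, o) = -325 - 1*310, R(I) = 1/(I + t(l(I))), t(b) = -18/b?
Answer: I*sqrt(1294889218)/1428 ≈ 25.199*I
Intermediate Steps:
l(s) = 1/2 - s/6
g = 95/118 (g = 2 - 423/354 = 2 - 423*1/354 = 2 - 141/118 = 95/118 ≈ 0.80508)
R(I) = 1/(I - 18/(1/2 - I/6))
M(k, o) = -635 (M(k, o) = -325 - 310 = -635)
sqrt(M(g, -324) + R(-276)) = sqrt(-635 + (-3 - 276)/(108 - 276*(-3 - 276))) = sqrt(-635 - 279/(108 - 276*(-279))) = sqrt(-635 - 279/(108 + 77004)) = sqrt(-635 - 279/77112) = sqrt(-635 + (1/77112)*(-279)) = sqrt(-635 - 31/8568) = sqrt(-5440711/8568) = I*sqrt(1294889218)/1428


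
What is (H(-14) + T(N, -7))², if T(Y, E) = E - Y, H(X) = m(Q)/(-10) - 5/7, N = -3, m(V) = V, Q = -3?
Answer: 95481/4900 ≈ 19.486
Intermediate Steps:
H(X) = -29/70 (H(X) = -3/(-10) - 5/7 = -3*(-⅒) - 5*⅐ = 3/10 - 5/7 = -29/70)
(H(-14) + T(N, -7))² = (-29/70 + (-7 - 1*(-3)))² = (-29/70 + (-7 + 3))² = (-29/70 - 4)² = (-309/70)² = 95481/4900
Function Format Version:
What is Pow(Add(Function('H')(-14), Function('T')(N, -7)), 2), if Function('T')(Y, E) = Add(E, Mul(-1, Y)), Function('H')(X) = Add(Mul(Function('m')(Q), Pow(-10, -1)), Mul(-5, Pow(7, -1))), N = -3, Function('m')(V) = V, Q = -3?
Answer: Rational(95481, 4900) ≈ 19.486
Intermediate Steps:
Function('H')(X) = Rational(-29, 70) (Function('H')(X) = Add(Mul(-3, Pow(-10, -1)), Mul(-5, Pow(7, -1))) = Add(Mul(-3, Rational(-1, 10)), Mul(-5, Rational(1, 7))) = Add(Rational(3, 10), Rational(-5, 7)) = Rational(-29, 70))
Pow(Add(Function('H')(-14), Function('T')(N, -7)), 2) = Pow(Add(Rational(-29, 70), Add(-7, Mul(-1, -3))), 2) = Pow(Add(Rational(-29, 70), Add(-7, 3)), 2) = Pow(Add(Rational(-29, 70), -4), 2) = Pow(Rational(-309, 70), 2) = Rational(95481, 4900)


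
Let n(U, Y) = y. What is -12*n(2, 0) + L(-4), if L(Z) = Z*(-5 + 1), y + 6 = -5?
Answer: 148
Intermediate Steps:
y = -11 (y = -6 - 5 = -11)
n(U, Y) = -11
L(Z) = -4*Z (L(Z) = Z*(-4) = -4*Z)
-12*n(2, 0) + L(-4) = -12*(-11) - 4*(-4) = 132 + 16 = 148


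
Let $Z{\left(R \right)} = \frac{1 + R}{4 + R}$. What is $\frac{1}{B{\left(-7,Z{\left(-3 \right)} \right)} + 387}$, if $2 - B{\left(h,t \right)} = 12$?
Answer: $\frac{1}{377} \approx 0.0026525$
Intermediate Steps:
$Z{\left(R \right)} = \frac{1 + R}{4 + R}$
$B{\left(h,t \right)} = -10$ ($B{\left(h,t \right)} = 2 - 12 = -10$)
$\frac{1}{B{\left(-7,Z{\left(-3 \right)} \right)} + 387} = \frac{1}{-10 + 387} = \frac{1}{377}$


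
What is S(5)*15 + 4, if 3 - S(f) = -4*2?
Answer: 169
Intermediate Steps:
S(f) = 11 (S(f) = 3 - (-4)*2 = 3 - 1*(-8) = 3 + 8 = 11)
S(5)*15 + 4 = 11*15 + 4 = 165 + 4 = 169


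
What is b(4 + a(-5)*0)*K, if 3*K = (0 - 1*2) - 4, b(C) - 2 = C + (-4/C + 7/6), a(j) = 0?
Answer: -37/3 ≈ -12.333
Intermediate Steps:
b(C) = 19/6 + C - 4/C (b(C) = 2 + (C + (-4/C + 7/6)) = 2 + (C + (7/6 - 4/C)) = 2 + (7/6 + C - 4/C) = 19/6 + C - 4/C)
K = -2 (K = ((0 - 1*2) - 4)/3 = ((0 - 2) - 4)/3 = (-2 - 4)/3 = (1/3)*(-6) = -2)
b(4 + a(-5)*0)*K = (19/6 + (4 + 0*0) - 4/(4 + 0*0))*(-2) = (19/6 + (4 + 0) - 4/(4 + 0))*(-2) = (19/6 + 4 - 4/4)*(-2) = (19/6 + 4 - 4*1/4)*(-2) = (19/6 + 4 - 1)*(-2) = (37/6)*(-2) = -37/3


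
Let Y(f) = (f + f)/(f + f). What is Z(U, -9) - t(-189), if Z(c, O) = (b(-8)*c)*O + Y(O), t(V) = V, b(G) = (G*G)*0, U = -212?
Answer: 190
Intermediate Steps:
b(G) = 0 (b(G) = G²*0 = 0)
Y(f) = 1 (Y(f) = (2*f)/((2*f)) = (2*f)*(1/(2*f)) = 1)
Z(c, O) = 1 (Z(c, O) = (0*c)*O + 1 = 0*O + 1 = 0 + 1 = 1)
Z(U, -9) - t(-189) = 1 - 1*(-189) = 1 + 189 = 190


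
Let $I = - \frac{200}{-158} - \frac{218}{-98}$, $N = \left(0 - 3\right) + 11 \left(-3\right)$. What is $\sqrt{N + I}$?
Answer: $\frac{i \sqrt{9941755}}{553} \approx 5.7017 i$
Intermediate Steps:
$N = -36$ ($N = \left(0 - 3\right) - 33 = -3 - 33 = -36$)
$I = \frac{13511}{3871}$ ($I = \left(-200\right) \left(- \frac{1}{158}\right) - - \frac{109}{49} = \frac{100}{79} + \frac{109}{49} = \frac{13511}{3871} \approx 3.4903$)
$\sqrt{N + I} = \sqrt{-36 + \frac{13511}{3871}} = \sqrt{- \frac{125845}{3871}} = \frac{i \sqrt{9941755}}{553}$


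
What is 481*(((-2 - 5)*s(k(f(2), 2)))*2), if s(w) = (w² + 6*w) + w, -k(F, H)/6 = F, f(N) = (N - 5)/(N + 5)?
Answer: -1160172/7 ≈ -1.6574e+5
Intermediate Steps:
f(N) = (-5 + N)/(5 + N)
k(F, H) = -6*F
s(w) = w² + 7*w
481*(((-2 - 5)*s(k(f(2), 2)))*2) = 481*(((-2 - 5)*((-6*(-5 + 2)/(5 + 2))*(7 - 6*(-5 + 2)/(5 + 2))))*2) = 481*(-7*(-6*(-3)/7)*(7 - 6*(-3)/7)*2) = 481*(-7*(-6*(-3/7))*(7 - 6*(-3/7))*2) = 481*(-18*(7 + 18/7)*2) = 481*(-18*67/7*2) = 481*(-7*1206/49*2) = 481*(-1206/7*2) = 481*(-2412/7) = -1160172/7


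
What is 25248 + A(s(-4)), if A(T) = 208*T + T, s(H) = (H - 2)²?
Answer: 32772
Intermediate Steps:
s(H) = (-2 + H)²
A(T) = 209*T
25248 + A(s(-4)) = 25248 + 209*(-2 - 4)² = 25248 + 209*(-6)² = 25248 + 209*36 = 25248 + 7524 = 32772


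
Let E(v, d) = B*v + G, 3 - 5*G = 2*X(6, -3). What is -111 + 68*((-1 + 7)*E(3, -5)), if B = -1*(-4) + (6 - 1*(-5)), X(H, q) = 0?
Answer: 92469/5 ≈ 18494.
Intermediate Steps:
B = 15 (B = 4 + (6 + 5) = 4 + 11 = 15)
G = ⅗ (G = ⅗ - 2*0/5 = ⅗ - ⅕*0 = ⅗ + 0 = ⅗ ≈ 0.60000)
E(v, d) = ⅗ + 15*v (E(v, d) = 15*v + ⅗ = ⅗ + 15*v)
-111 + 68*((-1 + 7)*E(3, -5)) = -111 + 68*((-1 + 7)*(⅗ + 15*3)) = -111 + 68*(6*(⅗ + 45)) = -111 + 68*(6*(228/5)) = -111 + 68*(1368/5) = -111 + 93024/5 = 92469/5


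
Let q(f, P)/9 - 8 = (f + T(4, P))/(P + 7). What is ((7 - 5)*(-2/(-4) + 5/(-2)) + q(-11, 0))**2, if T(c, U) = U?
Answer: 142129/49 ≈ 2900.6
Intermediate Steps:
q(f, P) = 72 + 9*(P + f)/(7 + P) (q(f, P) = 72 + 9*((f + P)/(P + 7)) = 72 + 9*((P + f)/(7 + P)) = 72 + 9*(P + f)/(7 + P))
((7 - 5)*(-2/(-4) + 5/(-2)) + q(-11, 0))**2 = ((7 - 5)*(-2/(-4) + 5/(-2)) + 9*(56 - 11 + 9*0)/(7 + 0))**2 = (2*(-2*(-1/4) + 5*(-1/2)) + 9*(56 - 11 + 0)/7)**2 = (2*(1/2 - 5/2) + 9*(1/7)*45)**2 = (2*(-2) + 405/7)**2 = (-4 + 405/7)**2 = (377/7)**2 = 142129/49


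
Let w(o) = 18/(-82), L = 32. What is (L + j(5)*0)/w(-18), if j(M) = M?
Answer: -1312/9 ≈ -145.78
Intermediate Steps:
w(o) = -9/41 (w(o) = 18*(-1/82) = -9/41)
(L + j(5)*0)/w(-18) = (32 + 5*0)/(-9/41) = (32 + 0)*(-41/9) = 32*(-41/9) = -1312/9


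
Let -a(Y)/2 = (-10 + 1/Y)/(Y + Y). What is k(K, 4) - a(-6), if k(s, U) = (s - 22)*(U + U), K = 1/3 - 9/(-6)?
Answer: -5747/36 ≈ -159.64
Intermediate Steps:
K = 11/6 (K = 1*(1/3) - 9*(-1/6) = 1/3 + 3/2 = 11/6 ≈ 1.8333)
k(s, U) = 2*U*(-22 + s) (k(s, U) = (-22 + s)*(2*U) = 2*U*(-22 + s))
a(Y) = -(-10 + 1/Y)/Y (a(Y) = -2*(-10 + 1/Y)/(Y + Y) = -2*(-10 + 1/Y)/(2*Y) = -2*(-10 + 1/Y)*1/(2*Y) = -(-10 + 1/Y)/Y)
k(K, 4) - a(-6) = 2*4*(-22 + 11/6) - (-1 + 10*(-6))/(-6)**2 = 2*4*(-121/6) - (-1 - 60)/36 = -484/3 - (-61)/36 = -484/3 - 1*(-61/36) = -484/3 + 61/36 = -5747/36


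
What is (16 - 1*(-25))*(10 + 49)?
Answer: 2419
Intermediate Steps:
(16 - 1*(-25))*(10 + 49) = (16 + 25)*59 = 41*59 = 2419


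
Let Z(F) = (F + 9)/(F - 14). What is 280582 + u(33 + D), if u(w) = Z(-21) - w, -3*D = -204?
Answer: 9816847/35 ≈ 2.8048e+5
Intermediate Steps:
D = 68 (D = -1/3*(-204) = 68)
Z(F) = (9 + F)/(-14 + F)
u(w) = 12/35 - w (u(w) = (9 - 21)/(-14 - 21) - w = -12/(-35) - w = -1/35*(-12) - w = 12/35 - w)
280582 + u(33 + D) = 280582 + (12/35 - (33 + 68)) = 280582 + (12/35 - 1*101) = 280582 + (12/35 - 101) = 280582 - 3523/35 = 9816847/35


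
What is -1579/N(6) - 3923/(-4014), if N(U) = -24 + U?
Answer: 19780/223 ≈ 88.700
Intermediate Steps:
-1579/N(6) - 3923/(-4014) = -1579/(-24 + 6) - 3923/(-4014) = -1579/(-18) - 3923*(-1/4014) = -1579*(-1/18) + 3923/4014 = 1579/18 + 3923/4014 = 19780/223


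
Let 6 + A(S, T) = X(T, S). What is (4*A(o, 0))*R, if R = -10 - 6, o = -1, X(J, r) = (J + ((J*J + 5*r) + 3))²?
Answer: 128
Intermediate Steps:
X(J, r) = (3 + J + J² + 5*r)² (X(J, r) = (J + ((J² + 5*r) + 3))² = (J + (3 + J² + 5*r))² = (3 + J + J² + 5*r)²)
A(S, T) = -6 + (3 + T + T² + 5*S)²
R = -16
(4*A(o, 0))*R = (4*(-6 + (3 + 0 + 0² + 5*(-1))²))*(-16) = (4*(-6 + (3 + 0 + 0 - 5)²))*(-16) = (4*(-6 + (-2)²))*(-16) = (4*(-6 + 4))*(-16) = (4*(-2))*(-16) = -8*(-16) = 128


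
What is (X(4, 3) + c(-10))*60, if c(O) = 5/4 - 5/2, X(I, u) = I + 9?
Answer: 705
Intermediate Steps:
X(I, u) = 9 + I
c(O) = -5/4 (c(O) = 5*(¼) - 5*½ = 5/4 - 5/2 = -5/4)
(X(4, 3) + c(-10))*60 = ((9 + 4) - 5/4)*60 = (13 - 5/4)*60 = (47/4)*60 = 705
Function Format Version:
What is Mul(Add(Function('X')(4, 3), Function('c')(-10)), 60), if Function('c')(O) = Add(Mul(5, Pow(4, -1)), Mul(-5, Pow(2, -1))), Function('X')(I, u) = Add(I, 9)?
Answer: 705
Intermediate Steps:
Function('X')(I, u) = Add(9, I)
Function('c')(O) = Rational(-5, 4) (Function('c')(O) = Add(Mul(5, Rational(1, 4)), Mul(-5, Rational(1, 2))) = Add(Rational(5, 4), Rational(-5, 2)) = Rational(-5, 4))
Mul(Add(Function('X')(4, 3), Function('c')(-10)), 60) = Mul(Add(Add(9, 4), Rational(-5, 4)), 60) = Mul(Add(13, Rational(-5, 4)), 60) = Mul(Rational(47, 4), 60) = 705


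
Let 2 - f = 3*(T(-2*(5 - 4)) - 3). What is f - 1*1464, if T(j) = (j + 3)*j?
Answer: -1447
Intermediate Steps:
T(j) = j*(3 + j) (T(j) = (3 + j)*j = j*(3 + j))
f = 17 (f = 2 - 3*((-2*(5 - 4))*(3 - 2*(5 - 4)) - 3) = 2 - 3*((-2*1)*(3 - 2*1) - 3) = 2 - 3*(-2*(3 - 2) - 3) = 2 - 3*(-2*1 - 3) = 2 - 3*(-2 - 3) = 2 - 3*(-5) = 2 - 1*(-15) = 2 + 15 = 17)
f - 1*1464 = 17 - 1*1464 = 17 - 1464 = -1447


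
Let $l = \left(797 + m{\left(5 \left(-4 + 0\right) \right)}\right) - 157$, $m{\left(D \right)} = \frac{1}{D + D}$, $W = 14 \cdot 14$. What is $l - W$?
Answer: $\frac{17759}{40} \approx 443.98$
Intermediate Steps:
$W = 196$
$m{\left(D \right)} = \frac{1}{2 D}$
$l = \frac{25599}{40}$ ($l = \left(797 + \frac{1}{2 \cdot 5 \left(-4 + 0\right)}\right) - 157 = \left(797 + \frac{1}{2 \cdot 5 \left(-4\right)}\right) - 157 = \left(797 + \frac{1}{2 \left(-20\right)}\right) - 157 = \left(797 + \frac{1}{2} \left(- \frac{1}{20}\right)\right) - 157 = \left(797 - \frac{1}{40}\right) - 157 = \frac{31879}{40} - 157 = \frac{25599}{40} \approx 639.97$)
$l - W = \frac{25599}{40} - 196 = \frac{17759}{40}$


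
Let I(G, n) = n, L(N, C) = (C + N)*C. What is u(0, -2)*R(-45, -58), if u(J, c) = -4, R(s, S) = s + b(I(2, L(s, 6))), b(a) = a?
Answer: 1116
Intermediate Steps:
L(N, C) = C*(C + N)
R(s, S) = 36 + 7*s (R(s, S) = s + 6*(6 + s) = s + (36 + 6*s) = 36 + 7*s)
u(0, -2)*R(-45, -58) = -4*(36 + 7*(-45)) = -4*(36 - 315) = -4*(-279) = 1116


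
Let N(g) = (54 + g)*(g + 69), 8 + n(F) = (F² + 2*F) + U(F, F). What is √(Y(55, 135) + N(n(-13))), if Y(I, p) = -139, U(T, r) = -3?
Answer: √37247 ≈ 192.99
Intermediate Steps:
n(F) = -11 + F² + 2*F (n(F) = -8 + ((F² + 2*F) - 3) = -8 + (-3 + F² + 2*F) = -11 + F² + 2*F)
N(g) = (54 + g)*(69 + g)
√(Y(55, 135) + N(n(-13))) = √(-139 + (3726 + (-11 + (-13)² + 2*(-13))² + 123*(-11 + (-13)² + 2*(-13)))) = √(-139 + (3726 + (-11 + 169 - 26)² + 123*(-11 + 169 - 26))) = √(-139 + (3726 + 132² + 123*132)) = √(-139 + (3726 + 17424 + 16236)) = √(-139 + 37386) = √37247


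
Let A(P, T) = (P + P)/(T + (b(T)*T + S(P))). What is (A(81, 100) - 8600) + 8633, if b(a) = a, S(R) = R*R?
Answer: 549975/16661 ≈ 33.010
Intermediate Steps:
S(R) = R**2
A(P, T) = 2*P/(T + P**2 + T**2) (A(P, T) = (P + P)/(T + (T*T + P**2)) = (2*P)/(T + (T**2 + P**2)) = (2*P)/(T + (P**2 + T**2)) = (2*P)/(T + P**2 + T**2) = 2*P/(T + P**2 + T**2))
(A(81, 100) - 8600) + 8633 = (2*81/(100 + 81**2 + 100**2) - 8600) + 8633 = (2*81/(100 + 6561 + 10000) - 8600) + 8633 = (2*81/16661 - 8600) + 8633 = (2*81*(1/16661) - 8600) + 8633 = (162/16661 - 8600) + 8633 = -143284438/16661 + 8633 = 549975/16661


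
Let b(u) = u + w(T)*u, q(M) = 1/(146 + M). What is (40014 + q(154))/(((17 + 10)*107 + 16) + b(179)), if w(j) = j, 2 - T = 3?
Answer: 12004201/871500 ≈ 13.774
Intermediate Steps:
T = -1 (T = 2 - 1*3 = 2 - 3 = -1)
b(u) = 0 (b(u) = u - u = 0)
(40014 + q(154))/(((17 + 10)*107 + 16) + b(179)) = (40014 + 1/(146 + 154))/(((17 + 10)*107 + 16) + 0) = (40014 + 1/300)/((27*107 + 16) + 0) = (40014 + 1/300)/((2889 + 16) + 0) = 12004201/(300*(2905 + 0)) = (12004201/300)/2905 = (12004201/300)*(1/2905) = 12004201/871500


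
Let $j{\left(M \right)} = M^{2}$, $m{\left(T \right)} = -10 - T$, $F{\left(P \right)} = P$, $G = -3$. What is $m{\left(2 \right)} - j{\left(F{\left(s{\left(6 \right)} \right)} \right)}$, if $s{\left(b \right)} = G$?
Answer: $-21$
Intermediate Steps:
$s{\left(b \right)} = -3$
$m{\left(2 \right)} - j{\left(F{\left(s{\left(6 \right)} \right)} \right)} = \left(-10 - 2\right) - \left(-3\right)^{2} = \left(-10 - 2\right) - 9 = -12 - 9 = -21$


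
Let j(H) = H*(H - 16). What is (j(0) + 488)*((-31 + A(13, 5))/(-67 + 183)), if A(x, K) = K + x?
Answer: -1586/29 ≈ -54.690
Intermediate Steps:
j(H) = H*(-16 + H)
(j(0) + 488)*((-31 + A(13, 5))/(-67 + 183)) = (0*(-16 + 0) + 488)*((-31 + (5 + 13))/(-67 + 183)) = (0*(-16) + 488)*((-31 + 18)/116) = (0 + 488)*(-13*1/116) = 488*(-13/116) = -1586/29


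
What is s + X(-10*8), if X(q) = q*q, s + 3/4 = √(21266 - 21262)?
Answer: 25605/4 ≈ 6401.3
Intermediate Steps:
s = 5/4 (s = -¾ + √(21266 - 21262) = -¾ + √4 = -¾ + 2 = 5/4 ≈ 1.2500)
X(q) = q²
s + X(-10*8) = 5/4 + (-10*8)² = 5/4 + (-80)² = 5/4 + 6400 = 25605/4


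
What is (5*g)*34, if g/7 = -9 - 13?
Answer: -26180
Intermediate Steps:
g = -154 (g = 7*(-9 - 13) = 7*(-22) = -154)
(5*g)*34 = (5*(-154))*34 = -770*34 = -26180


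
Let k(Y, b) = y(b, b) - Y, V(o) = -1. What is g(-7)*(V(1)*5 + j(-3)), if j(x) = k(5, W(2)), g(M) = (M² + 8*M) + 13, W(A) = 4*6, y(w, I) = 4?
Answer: -36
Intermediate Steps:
W(A) = 24
g(M) = 13 + M² + 8*M
k(Y, b) = 4 - Y
j(x) = -1 (j(x) = 4 - 1*5 = 4 - 5 = -1)
g(-7)*(V(1)*5 + j(-3)) = (13 + (-7)² + 8*(-7))*(-1*5 - 1) = (13 + 49 - 56)*(-5 - 1) = 6*(-6) = -36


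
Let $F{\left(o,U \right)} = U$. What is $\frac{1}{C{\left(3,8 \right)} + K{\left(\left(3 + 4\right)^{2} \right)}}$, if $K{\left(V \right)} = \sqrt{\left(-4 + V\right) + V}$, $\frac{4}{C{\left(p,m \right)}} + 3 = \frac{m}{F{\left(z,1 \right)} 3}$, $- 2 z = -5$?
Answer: $- \frac{6}{25} - \frac{\sqrt{94}}{50} \approx -0.43391$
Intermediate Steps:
$z = \frac{5}{2}$ ($z = \left(- \frac{1}{2}\right) \left(-5\right) = \frac{5}{2} \approx 2.5$)
$C{\left(p,m \right)} = \frac{4}{-3 + \frac{m}{3}}$ ($C{\left(p,m \right)} = \frac{4}{-3 + \frac{m}{1 \cdot 3}} = \frac{4}{-3 + \frac{m}{3}}$)
$K{\left(V \right)} = \sqrt{-4 + 2 V}$
$\frac{1}{C{\left(3,8 \right)} + K{\left(\left(3 + 4\right)^{2} \right)}} = \frac{1}{\frac{12}{-9 + 8} + \sqrt{-4 + 2 \left(3 + 4\right)^{2}}} = \frac{1}{\frac{12}{-1} + \sqrt{-4 + 2 \cdot 7^{2}}} = \frac{1}{12 \left(-1\right) + \sqrt{-4 + 2 \cdot 49}} = \frac{1}{-12 + \sqrt{-4 + 98}} = \frac{1}{-12 + \sqrt{94}}$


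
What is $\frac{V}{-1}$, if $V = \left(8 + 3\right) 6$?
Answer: $-66$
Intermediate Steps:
$V = 66$ ($V = 11 \cdot 6 = 66$)
$\frac{V}{-1} = \frac{1}{-1} \cdot 66 = \left(-1\right) 66 = -66$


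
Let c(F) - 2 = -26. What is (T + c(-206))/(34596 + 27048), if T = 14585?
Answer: 14561/61644 ≈ 0.23621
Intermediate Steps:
c(F) = -24 (c(F) = 2 - 26 = -24)
(T + c(-206))/(34596 + 27048) = (14585 - 24)/(34596 + 27048) = 14561/61644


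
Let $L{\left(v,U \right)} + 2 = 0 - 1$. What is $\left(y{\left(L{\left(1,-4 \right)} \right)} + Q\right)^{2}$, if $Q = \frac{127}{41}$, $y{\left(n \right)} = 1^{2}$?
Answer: $\frac{28224}{1681} \approx 16.79$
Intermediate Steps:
$L{\left(v,U \right)} = -3$ ($L{\left(v,U \right)} = -2 + \left(0 - 1\right) = -2 - 1 = -3$)
$y{\left(n \right)} = 1$
$Q = \frac{127}{41}$ ($Q = 127 \cdot \frac{1}{41} = \frac{127}{41} \approx 3.0976$)
$\left(y{\left(L{\left(1,-4 \right)} \right)} + Q\right)^{2} = \left(1 + \frac{127}{41}\right)^{2} = \left(\frac{168}{41}\right)^{2} = \frac{28224}{1681}$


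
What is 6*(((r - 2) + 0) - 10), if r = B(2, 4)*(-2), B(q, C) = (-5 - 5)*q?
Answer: 168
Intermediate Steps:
B(q, C) = -10*q
r = 40 (r = -10*2*(-2) = -20*(-2) = 40)
6*(((r - 2) + 0) - 10) = 6*(((40 - 2) + 0) - 10) = 6*((38 + 0) - 10) = 6*(38 - 10) = 6*28 = 168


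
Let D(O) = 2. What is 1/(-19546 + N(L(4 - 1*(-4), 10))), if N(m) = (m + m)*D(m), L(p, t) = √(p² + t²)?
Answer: -9773/191021746 - 2*√41/95510873 ≈ -5.1296e-5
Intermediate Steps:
N(m) = 4*m (N(m) = (m + m)*2 = (2*m)*2 = 4*m)
1/(-19546 + N(L(4 - 1*(-4), 10))) = 1/(-19546 + 4*√((4 - 1*(-4))² + 10²)) = 1/(-19546 + 4*√((4 + 4)² + 100)) = 1/(-19546 + 4*√(8² + 100)) = 1/(-19546 + 4*√(64 + 100)) = 1/(-19546 + 4*√164) = 1/(-19546 + 4*(2*√41)) = 1/(-19546 + 8*√41)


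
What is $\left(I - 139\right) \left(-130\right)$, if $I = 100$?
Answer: $5070$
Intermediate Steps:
$\left(I - 139\right) \left(-130\right) = \left(100 - 139\right) \left(-130\right) = \left(-39\right) \left(-130\right) = 5070$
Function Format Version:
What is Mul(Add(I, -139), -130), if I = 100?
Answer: 5070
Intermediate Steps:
Mul(Add(I, -139), -130) = Mul(Add(100, -139), -130) = Mul(-39, -130) = 5070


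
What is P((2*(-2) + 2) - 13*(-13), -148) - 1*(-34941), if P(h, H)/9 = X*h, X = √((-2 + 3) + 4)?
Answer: 34941 + 1503*√5 ≈ 38302.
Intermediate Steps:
X = √5 (X = √(1 + 4) = √5 ≈ 2.2361)
P(h, H) = 9*h*√5 (P(h, H) = 9*(√5*h) = 9*(h*√5) = 9*h*√5)
P((2*(-2) + 2) - 13*(-13), -148) - 1*(-34941) = 9*((2*(-2) + 2) - 13*(-13))*√5 - 1*(-34941) = 9*((-4 + 2) + 169)*√5 + 34941 = 9*(-2 + 169)*√5 + 34941 = 9*167*√5 + 34941 = 1503*√5 + 34941 = 34941 + 1503*√5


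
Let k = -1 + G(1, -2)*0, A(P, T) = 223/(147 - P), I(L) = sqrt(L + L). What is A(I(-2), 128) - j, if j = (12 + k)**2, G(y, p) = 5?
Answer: -2582392/21613 + 446*I/21613 ≈ -119.48 + 0.020636*I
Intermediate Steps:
I(L) = sqrt(2)*sqrt(L) (I(L) = sqrt(2*L) = sqrt(2)*sqrt(L))
k = -1 (k = -1 + 5*0 = -1 + 0 = -1)
j = 121 (j = (12 - 1)**2 = 11**2 = 121)
A(I(-2), 128) - j = -223/(-147 + sqrt(2)*sqrt(-2)) - 1*121 = -223/(-147 + sqrt(2)*(I*sqrt(2))) - 121 = -223*(-147 - 2*I)/21613 - 121 = -121 - 223*(-147 - 2*I)/21613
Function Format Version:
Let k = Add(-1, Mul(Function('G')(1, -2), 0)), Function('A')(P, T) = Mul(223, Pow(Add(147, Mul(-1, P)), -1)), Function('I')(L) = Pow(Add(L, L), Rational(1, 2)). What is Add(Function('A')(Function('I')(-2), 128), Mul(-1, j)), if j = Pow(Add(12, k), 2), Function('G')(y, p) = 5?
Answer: Add(Rational(-2582392, 21613), Mul(Rational(446, 21613), I)) ≈ Add(-119.48, Mul(0.020636, I))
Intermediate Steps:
Function('I')(L) = Mul(Pow(2, Rational(1, 2)), Pow(L, Rational(1, 2))) (Function('I')(L) = Pow(Mul(2, L), Rational(1, 2)) = Mul(Pow(2, Rational(1, 2)), Pow(L, Rational(1, 2))))
k = -1 (k = Add(-1, Mul(5, 0)) = Add(-1, 0) = -1)
j = 121 (j = Pow(Add(12, -1), 2) = Pow(11, 2) = 121)
Add(Function('A')(Function('I')(-2), 128), Mul(-1, j)) = Add(Mul(-223, Pow(Add(-147, Mul(Pow(2, Rational(1, 2)), Pow(-2, Rational(1, 2)))), -1)), Mul(-1, 121)) = Add(Mul(-223, Pow(Add(-147, Mul(Pow(2, Rational(1, 2)), Mul(I, Pow(2, Rational(1, 2))))), -1)), -121) = Add(Mul(-223, Pow(Add(-147, Mul(2, I)), -1)), -121) = Add(Mul(-223, Mul(Rational(1, 21613), Add(-147, Mul(-2, I)))), -121) = Add(Mul(Rational(-223, 21613), Add(-147, Mul(-2, I))), -121) = Add(-121, Mul(Rational(-223, 21613), Add(-147, Mul(-2, I))))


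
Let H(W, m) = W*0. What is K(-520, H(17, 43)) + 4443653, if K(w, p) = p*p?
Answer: 4443653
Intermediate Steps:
H(W, m) = 0
K(w, p) = p**2
K(-520, H(17, 43)) + 4443653 = 0**2 + 4443653 = 0 + 4443653 = 4443653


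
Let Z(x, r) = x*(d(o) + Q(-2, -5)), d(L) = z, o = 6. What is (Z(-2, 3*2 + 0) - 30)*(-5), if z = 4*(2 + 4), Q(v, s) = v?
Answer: 370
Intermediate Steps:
z = 24 (z = 4*6 = 24)
d(L) = 24
Z(x, r) = 22*x (Z(x, r) = x*(24 - 2) = x*22 = 22*x)
(Z(-2, 3*2 + 0) - 30)*(-5) = (22*(-2) - 30)*(-5) = (-44 - 30)*(-5) = -74*(-5) = 370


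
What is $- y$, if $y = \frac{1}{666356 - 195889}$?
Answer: $- \frac{1}{470467} \approx -2.1255 \cdot 10^{-6}$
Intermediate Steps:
$y = \frac{1}{470467} \approx 2.1255 \cdot 10^{-6}$
$- y = \left(-1\right) \frac{1}{470467} = - \frac{1}{470467}$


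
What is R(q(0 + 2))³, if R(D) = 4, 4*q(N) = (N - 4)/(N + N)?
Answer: 64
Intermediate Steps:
q(N) = (-4 + N)/(8*N) (q(N) = ((N - 4)/(N + N))/4 = ((-4 + N)/((2*N)))/4 = ((-4 + N)*(1/(2*N)))/4 = ((-4 + N)/(2*N))/4 = (-4 + N)/(8*N))
R(q(0 + 2))³ = 4³ = 64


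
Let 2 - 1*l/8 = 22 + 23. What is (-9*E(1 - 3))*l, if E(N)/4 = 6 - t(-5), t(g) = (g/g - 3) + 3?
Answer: 61920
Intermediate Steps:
l = -344 (l = 16 - 8*(22 + 23) = 16 - 8*45 = 16 - 360 = -344)
t(g) = 1 (t(g) = (1 - 3) + 3 = -2 + 3 = 1)
E(N) = 20 (E(N) = 4*(6 - 1*1) = 4*(6 - 1) = 4*5 = 20)
(-9*E(1 - 3))*l = -9*20*(-344) = -180*(-344) = 61920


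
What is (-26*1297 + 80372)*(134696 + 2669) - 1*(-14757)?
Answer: 6408092007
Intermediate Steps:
(-26*1297 + 80372)*(134696 + 2669) - 1*(-14757) = (-33722 + 80372)*137365 + 14757 = 46650*137365 + 14757 = 6408077250 + 14757 = 6408092007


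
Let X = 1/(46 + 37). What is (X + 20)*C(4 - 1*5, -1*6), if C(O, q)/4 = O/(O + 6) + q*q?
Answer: 1189276/415 ≈ 2865.7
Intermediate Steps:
C(O, q) = 4*q² + 4*O/(6 + O) (C(O, q) = 4*(O/(O + 6) + q*q) = 4*(O/(6 + O) + q²) = 4*(q² + O/(6 + O)) = 4*q² + 4*O/(6 + O))
X = 1/83 ≈ 0.012048
(X + 20)*C(4 - 1*5, -1*6) = (1/83 + 20)*(4*((4 - 1*5) + 6*(-1*6)² + (4 - 1*5)*(-1*6)²)/(6 + (4 - 1*5))) = 1661*(4*((4 - 5) + 6*(-6)² + (4 - 5)*(-6)²)/(6 + (4 - 5)))/83 = 1661*(4*(-1 + 6*36 - 1*36)/(6 - 1))/83 = 1661*(4*(-1 + 216 - 36)/5)/83 = 1661*(4*(⅕)*179)/83 = (1661/83)*(716/5) = 1189276/415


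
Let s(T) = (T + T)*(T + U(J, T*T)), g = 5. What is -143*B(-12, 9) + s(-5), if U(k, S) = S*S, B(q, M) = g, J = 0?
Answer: -6915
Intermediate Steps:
B(q, M) = 5
U(k, S) = S²
s(T) = 2*T*(T + T⁴) (s(T) = (T + T)*(T + (T*T)²) = (2*T)*(T + (T²)²) = (2*T)*(T + T⁴) = 2*T*(T + T⁴))
-143*B(-12, 9) + s(-5) = -143*5 + 2*(-5)²*(1 + (-5)³) = -715 + 2*25*(1 - 125) = -715 + 2*25*(-124) = -715 - 6200 = -6915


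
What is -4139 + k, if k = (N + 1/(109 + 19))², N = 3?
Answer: -67665151/16384 ≈ -4130.0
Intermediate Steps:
k = 148225/16384 (k = (3 + 1/(109 + 19))² = (3 + 1/128)² = (385/128)² = 148225/16384 ≈ 9.0469)
-4139 + k = -4139 + 148225/16384 = -67665151/16384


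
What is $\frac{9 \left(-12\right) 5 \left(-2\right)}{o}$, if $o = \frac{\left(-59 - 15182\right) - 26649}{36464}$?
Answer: $- \frac{3938112}{4189} \approx -940.11$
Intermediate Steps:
$o = - \frac{20945}{18232}$ ($o = \left(-15241 - 26649\right) \frac{1}{36464} = \left(-41890\right) \frac{1}{36464} = - \frac{20945}{18232} \approx -1.1488$)
$\frac{9 \left(-12\right) 5 \left(-2\right)}{o} = \frac{9 \left(-12\right) 5 \left(-2\right)}{- \frac{20945}{18232}} = \left(-108\right) \left(-10\right) \left(- \frac{18232}{20945}\right) = 1080 \left(- \frac{18232}{20945}\right) = - \frac{3938112}{4189}$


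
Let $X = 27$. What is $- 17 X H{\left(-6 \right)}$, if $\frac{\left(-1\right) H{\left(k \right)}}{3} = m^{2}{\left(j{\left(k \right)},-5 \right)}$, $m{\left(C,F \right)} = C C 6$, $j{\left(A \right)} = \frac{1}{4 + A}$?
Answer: $\frac{12393}{4} \approx 3098.3$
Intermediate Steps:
$m{\left(C,F \right)} = 6 C^{2}$ ($m{\left(C,F \right)} = C^{2} \cdot 6 = 6 C^{2}$)
$H{\left(k \right)} = - \frac{108}{\left(4 + k\right)^{4}}$ ($H{\left(k \right)} = - 3 \left(6 \left(\frac{1}{4 + k}\right)^{2}\right)^{2} = - 3 \left(\frac{6}{\left(4 + k\right)^{2}}\right)^{2} = - 3 \frac{36}{\left(4 + k\right)^{4}} = - \frac{108}{\left(4 + k\right)^{4}}$)
$- 17 X H{\left(-6 \right)} = \left(-17\right) 27 \left(- \frac{108}{\left(4 - 6\right)^{4}}\right) = - 459 \left(- \frac{108}{16}\right) = - 459 \left(\left(-108\right) \frac{1}{16}\right) = \left(-459\right) \left(- \frac{27}{4}\right) = \frac{12393}{4}$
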